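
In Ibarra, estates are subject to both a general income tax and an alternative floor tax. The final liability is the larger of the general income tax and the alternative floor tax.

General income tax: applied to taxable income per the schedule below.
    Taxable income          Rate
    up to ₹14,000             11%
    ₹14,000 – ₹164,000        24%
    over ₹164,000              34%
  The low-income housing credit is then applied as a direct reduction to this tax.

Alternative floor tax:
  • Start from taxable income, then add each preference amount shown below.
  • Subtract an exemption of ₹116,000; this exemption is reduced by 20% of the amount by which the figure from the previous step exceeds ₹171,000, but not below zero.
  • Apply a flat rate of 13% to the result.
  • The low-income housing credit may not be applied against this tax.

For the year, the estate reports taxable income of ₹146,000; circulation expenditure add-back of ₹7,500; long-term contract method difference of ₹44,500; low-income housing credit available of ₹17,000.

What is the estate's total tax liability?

₹16,220

Alternative floor tax:
  Adjusted income: ₹146,000 + ₹7,500 + ₹44,500 = ₹198,000
  Exemption: ₹116,000 − 20% × (₹198,000 − ₹171,000) = ₹116,000 − ₹5,400 = ₹110,600
  Base: ₹198,000 − ₹110,600 = ₹87,400
  ₹87,400 × 13% = ₹11,362

General income tax:
  ₹14,000 × 11% = ₹1,540
  ₹132,000 × 24% = ₹31,680
  → ₹33,220
  Less low-income housing credit ₹17,000 → ₹16,220

₹16,220 > ₹11,362, so the general income tax governs.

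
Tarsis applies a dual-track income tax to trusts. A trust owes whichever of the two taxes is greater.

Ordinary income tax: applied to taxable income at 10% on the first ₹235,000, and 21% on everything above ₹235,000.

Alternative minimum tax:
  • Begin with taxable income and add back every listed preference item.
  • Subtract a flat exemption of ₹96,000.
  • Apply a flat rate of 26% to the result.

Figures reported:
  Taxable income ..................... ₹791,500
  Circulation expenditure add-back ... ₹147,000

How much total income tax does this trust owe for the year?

Alternative minimum tax:
  Adjusted income: ₹791,500 + ₹147,000 = ₹938,500
  Less exemption ₹96,000 → base ₹842,500
  ₹842,500 × 26% = ₹219,050

Ordinary income tax:
  ₹235,000 × 10% = ₹23,500
  ₹556,500 × 21% = ₹116,865
  → ₹140,365

₹219,050 > ₹140,365, so the alternative minimum tax is the binding amount.

₹219,050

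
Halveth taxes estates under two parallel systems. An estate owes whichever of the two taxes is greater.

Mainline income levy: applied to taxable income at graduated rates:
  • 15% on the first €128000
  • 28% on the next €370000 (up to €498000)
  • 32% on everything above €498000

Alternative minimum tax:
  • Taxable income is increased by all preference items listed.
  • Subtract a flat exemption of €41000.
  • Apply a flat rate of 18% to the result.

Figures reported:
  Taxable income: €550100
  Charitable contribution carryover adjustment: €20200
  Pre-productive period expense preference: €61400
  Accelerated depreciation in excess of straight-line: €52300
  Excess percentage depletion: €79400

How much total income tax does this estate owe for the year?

€139472

Mainline income levy:
  €128000 × 15% = €19200
  €370000 × 28% = €103600
  €52100 × 32% = €16672
  → €139472

Alternative minimum tax:
  Adjusted income: €550100 + €20200 + €61400 + €52300 + €79400 = €763400
  Less exemption €41000 → base €722400
  €722400 × 18% = €130032

€139472 > €130032, so the mainline income levy governs.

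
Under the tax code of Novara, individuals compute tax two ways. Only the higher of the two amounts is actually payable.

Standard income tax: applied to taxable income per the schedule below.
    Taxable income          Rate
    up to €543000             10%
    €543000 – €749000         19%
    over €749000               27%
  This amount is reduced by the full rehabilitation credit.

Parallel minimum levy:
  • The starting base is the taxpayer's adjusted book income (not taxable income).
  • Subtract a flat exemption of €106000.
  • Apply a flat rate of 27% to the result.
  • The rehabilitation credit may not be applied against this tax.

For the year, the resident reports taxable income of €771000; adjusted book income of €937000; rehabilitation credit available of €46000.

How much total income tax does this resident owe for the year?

€224370

Parallel minimum levy:
  Base (adjusted book income): €937000
  Less exemption €106000 → base €831000
  €831000 × 27% = €224370

Standard income tax:
  €543000 × 10% = €54300
  €206000 × 19% = €39140
  €22000 × 27% = €5940
  → €99380
  Less rehabilitation credit €46000 → €53380

€224370 > €53380, so the parallel minimum levy is the binding amount.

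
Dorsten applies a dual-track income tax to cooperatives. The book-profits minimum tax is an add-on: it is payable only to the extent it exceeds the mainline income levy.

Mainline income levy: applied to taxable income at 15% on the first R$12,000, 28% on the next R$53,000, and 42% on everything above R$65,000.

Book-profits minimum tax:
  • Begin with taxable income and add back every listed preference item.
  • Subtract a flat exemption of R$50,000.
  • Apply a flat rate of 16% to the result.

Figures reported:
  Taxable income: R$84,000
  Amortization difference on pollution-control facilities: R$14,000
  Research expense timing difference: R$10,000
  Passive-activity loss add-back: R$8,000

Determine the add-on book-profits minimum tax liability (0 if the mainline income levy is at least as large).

Book-profits minimum tax:
  Adjusted income: R$84,000 + R$14,000 + R$10,000 + R$8,000 = R$116,000
  Less exemption R$50,000 → base R$66,000
  R$66,000 × 16% = R$10,560

Mainline income levy:
  R$12,000 × 15% = R$1,800
  R$53,000 × 28% = R$14,840
  R$19,000 × 42% = R$7,980
  → R$24,620

R$10,560 ≤ R$24,620, so no add-on is due.

R$0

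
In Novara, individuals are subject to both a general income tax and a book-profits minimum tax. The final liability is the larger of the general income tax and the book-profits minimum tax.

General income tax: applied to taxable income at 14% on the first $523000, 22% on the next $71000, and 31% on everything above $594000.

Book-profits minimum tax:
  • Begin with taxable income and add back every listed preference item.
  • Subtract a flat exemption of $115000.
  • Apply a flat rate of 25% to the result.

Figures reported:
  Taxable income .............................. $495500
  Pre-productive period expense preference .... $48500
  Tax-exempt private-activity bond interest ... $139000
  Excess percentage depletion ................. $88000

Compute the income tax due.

$164000

Book-profits minimum tax:
  Adjusted income: $495500 + $48500 + $139000 + $88000 = $771000
  Less exemption $115000 → base $656000
  $656000 × 25% = $164000

General income tax:
  $495500 × 14% = $69370

$164000 > $69370, so the book-profits minimum tax is the binding amount.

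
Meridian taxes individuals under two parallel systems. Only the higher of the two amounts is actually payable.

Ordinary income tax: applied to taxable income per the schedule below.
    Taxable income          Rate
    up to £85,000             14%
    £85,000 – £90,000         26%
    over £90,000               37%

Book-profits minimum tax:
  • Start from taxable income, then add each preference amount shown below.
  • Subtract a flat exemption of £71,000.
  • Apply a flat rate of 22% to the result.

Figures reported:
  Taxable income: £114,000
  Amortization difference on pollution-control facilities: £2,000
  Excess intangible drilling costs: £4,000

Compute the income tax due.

£22,080

Book-profits minimum tax:
  Adjusted income: £114,000 + £2,000 + £4,000 = £120,000
  Less exemption £71,000 → base £49,000
  £49,000 × 22% = £10,780

Ordinary income tax:
  £85,000 × 14% = £11,900
  £5,000 × 26% = £1,300
  £24,000 × 37% = £8,880
  → £22,080

£22,080 > £10,780, so the ordinary income tax governs.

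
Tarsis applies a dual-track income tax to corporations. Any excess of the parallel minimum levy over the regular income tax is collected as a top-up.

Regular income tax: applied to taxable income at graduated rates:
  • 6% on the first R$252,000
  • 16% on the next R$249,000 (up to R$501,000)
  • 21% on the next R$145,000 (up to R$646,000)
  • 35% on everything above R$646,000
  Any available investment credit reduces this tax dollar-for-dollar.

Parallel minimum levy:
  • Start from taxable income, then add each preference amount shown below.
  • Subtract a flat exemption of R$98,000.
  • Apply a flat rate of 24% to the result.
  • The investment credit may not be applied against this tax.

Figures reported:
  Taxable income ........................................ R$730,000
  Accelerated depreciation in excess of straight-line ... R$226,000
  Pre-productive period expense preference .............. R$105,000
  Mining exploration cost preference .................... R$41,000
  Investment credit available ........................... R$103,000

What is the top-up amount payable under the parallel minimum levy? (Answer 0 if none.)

Parallel minimum levy:
  Adjusted income: R$730,000 + R$226,000 + R$105,000 + R$41,000 = R$1,102,000
  Less exemption R$98,000 → base R$1,004,000
  R$1,004,000 × 24% = R$240,960

Regular income tax:
  R$252,000 × 6% = R$15,120
  R$249,000 × 16% = R$39,840
  R$145,000 × 21% = R$30,450
  R$84,000 × 35% = R$29,400
  → R$114,810
  Less investment credit R$103,000 → R$11,810

Excess of parallel minimum levy over regular income tax: R$240,960 − R$11,810 = R$229,150.

R$229,150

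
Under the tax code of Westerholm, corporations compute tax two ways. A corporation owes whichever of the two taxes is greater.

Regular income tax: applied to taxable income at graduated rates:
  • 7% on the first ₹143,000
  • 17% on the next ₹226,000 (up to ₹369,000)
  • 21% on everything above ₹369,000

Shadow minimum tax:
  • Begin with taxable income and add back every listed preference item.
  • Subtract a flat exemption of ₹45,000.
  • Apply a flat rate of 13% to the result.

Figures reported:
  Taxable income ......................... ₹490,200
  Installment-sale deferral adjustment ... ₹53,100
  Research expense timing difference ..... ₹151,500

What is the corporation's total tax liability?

₹84,474

Regular income tax:
  ₹143,000 × 7% = ₹10,010
  ₹226,000 × 17% = ₹38,420
  ₹121,200 × 21% = ₹25,452
  → ₹73,882

Shadow minimum tax:
  Adjusted income: ₹490,200 + ₹53,100 + ₹151,500 = ₹694,800
  Less exemption ₹45,000 → base ₹649,800
  ₹649,800 × 13% = ₹84,474

₹84,474 > ₹73,882, so the shadow minimum tax is the binding amount.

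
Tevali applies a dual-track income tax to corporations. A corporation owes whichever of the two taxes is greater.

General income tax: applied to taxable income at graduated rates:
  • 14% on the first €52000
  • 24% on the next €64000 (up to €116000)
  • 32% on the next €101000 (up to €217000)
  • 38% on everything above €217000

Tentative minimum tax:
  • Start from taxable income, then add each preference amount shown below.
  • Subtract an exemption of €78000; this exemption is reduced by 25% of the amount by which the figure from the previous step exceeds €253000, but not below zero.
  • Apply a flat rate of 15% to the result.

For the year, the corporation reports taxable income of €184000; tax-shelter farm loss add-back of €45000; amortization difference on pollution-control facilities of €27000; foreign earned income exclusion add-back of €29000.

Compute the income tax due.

General income tax:
  €52000 × 14% = €7280
  €64000 × 24% = €15360
  €68000 × 32% = €21760
  → €44400

Tentative minimum tax:
  Adjusted income: €184000 + €45000 + €27000 + €29000 = €285000
  Exemption: €78000 − 25% × (€285000 − €253000) = €78000 − €8000 = €70000
  Base: €285000 − €70000 = €215000
  €215000 × 15% = €32250

€44400 > €32250, so the general income tax governs.

€44400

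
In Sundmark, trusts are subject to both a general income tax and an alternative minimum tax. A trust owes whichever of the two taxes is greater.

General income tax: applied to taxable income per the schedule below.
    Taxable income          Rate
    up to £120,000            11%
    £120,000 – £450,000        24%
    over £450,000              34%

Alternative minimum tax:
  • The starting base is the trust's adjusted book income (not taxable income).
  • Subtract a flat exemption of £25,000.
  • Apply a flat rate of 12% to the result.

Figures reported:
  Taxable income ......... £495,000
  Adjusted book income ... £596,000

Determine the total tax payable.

General income tax:
  £120,000 × 11% = £13,200
  £330,000 × 24% = £79,200
  £45,000 × 34% = £15,300
  → £107,700

Alternative minimum tax:
  Base (adjusted book income): £596,000
  Less exemption £25,000 → base £571,000
  £571,000 × 12% = £68,520

£107,700 > £68,520, so the general income tax governs.

£107,700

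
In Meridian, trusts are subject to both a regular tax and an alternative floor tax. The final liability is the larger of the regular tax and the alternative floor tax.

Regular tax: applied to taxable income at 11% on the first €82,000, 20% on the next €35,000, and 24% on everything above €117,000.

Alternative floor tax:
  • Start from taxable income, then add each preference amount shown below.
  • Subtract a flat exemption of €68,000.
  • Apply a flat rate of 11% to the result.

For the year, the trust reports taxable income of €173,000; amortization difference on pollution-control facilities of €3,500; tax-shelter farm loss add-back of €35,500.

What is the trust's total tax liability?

€29,460

Regular tax:
  €82,000 × 11% = €9,020
  €35,000 × 20% = €7,000
  €56,000 × 24% = €13,440
  → €29,460

Alternative floor tax:
  Adjusted income: €173,000 + €3,500 + €35,500 = €212,000
  Less exemption €68,000 → base €144,000
  €144,000 × 11% = €15,840

€29,460 > €15,840, so the regular tax governs.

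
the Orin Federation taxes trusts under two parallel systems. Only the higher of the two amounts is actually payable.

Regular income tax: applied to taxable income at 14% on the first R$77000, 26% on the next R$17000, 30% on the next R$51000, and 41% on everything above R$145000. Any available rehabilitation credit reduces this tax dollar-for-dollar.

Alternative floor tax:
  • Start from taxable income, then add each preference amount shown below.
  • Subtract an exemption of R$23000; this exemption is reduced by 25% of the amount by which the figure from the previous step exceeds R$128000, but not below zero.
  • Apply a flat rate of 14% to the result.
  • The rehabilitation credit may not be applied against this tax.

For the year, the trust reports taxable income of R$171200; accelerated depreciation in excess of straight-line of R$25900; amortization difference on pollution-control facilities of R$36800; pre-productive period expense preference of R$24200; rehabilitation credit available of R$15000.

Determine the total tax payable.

R$36134

Regular income tax:
  R$77000 × 14% = R$10780
  R$17000 × 26% = R$4420
  R$51000 × 30% = R$15300
  R$26200 × 41% = R$10742
  → R$41242
  Less rehabilitation credit R$15000 → R$26242

Alternative floor tax:
  Adjusted income: R$171200 + R$25900 + R$36800 + R$24200 = R$258100
  Exemption: 25% × (R$258100 − R$128000) = R$32525 ≥ R$23000, so the exemption is fully phased out
  Base: R$258100 − R$0 = R$258100
  R$258100 × 14% = R$36134

R$36134 > R$26242, so the alternative floor tax is the binding amount.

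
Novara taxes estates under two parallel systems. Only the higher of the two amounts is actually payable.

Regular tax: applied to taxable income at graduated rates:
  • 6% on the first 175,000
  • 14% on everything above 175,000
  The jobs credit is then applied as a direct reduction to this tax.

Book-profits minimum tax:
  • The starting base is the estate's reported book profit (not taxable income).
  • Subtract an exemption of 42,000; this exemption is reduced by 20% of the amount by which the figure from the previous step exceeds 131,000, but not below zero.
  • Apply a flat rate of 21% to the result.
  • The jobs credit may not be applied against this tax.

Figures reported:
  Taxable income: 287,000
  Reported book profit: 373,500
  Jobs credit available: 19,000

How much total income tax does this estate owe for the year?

Regular tax:
  175,000 × 6% = 10,500
  112,000 × 14% = 15,680
  → 26,180
  Less jobs credit 19,000 → 7,180

Book-profits minimum tax:
  Base (reported book profit): 373,500
  Exemption: 20% × (373,500 − 131,000) = 48,500 ≥ 42,000, so the exemption is fully phased out
  Base: 373,500 − 0 = 373,500
  373,500 × 21% = 78,435

78,435 > 7,180, so the book-profits minimum tax is the binding amount.

78,435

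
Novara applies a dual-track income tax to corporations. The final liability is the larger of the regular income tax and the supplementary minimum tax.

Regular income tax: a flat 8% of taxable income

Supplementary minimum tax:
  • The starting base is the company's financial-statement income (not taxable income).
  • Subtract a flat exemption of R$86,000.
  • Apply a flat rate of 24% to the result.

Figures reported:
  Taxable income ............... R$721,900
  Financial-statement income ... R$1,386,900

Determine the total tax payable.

Supplementary minimum tax:
  Base (financial-statement income): R$1,386,900
  Less exemption R$86,000 → base R$1,300,900
  R$1,300,900 × 24% = R$312,216

Regular income tax:
  R$721,900 × 8% = R$57,752

R$312,216 > R$57,752, so the supplementary minimum tax is the binding amount.

R$312,216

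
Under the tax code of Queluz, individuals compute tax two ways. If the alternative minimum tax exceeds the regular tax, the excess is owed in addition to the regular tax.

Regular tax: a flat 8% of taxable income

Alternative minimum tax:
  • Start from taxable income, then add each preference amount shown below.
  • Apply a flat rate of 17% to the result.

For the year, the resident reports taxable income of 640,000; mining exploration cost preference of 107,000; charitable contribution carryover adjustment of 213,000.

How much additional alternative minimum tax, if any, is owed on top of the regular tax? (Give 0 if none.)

Alternative minimum tax:
  Adjusted income: 640,000 + 107,000 + 213,000 = 960,000
  960,000 × 17% = 163,200

Regular tax:
  640,000 × 8% = 51,200

Excess of alternative minimum tax over regular tax: 163,200 − 51,200 = 112,000.

112,000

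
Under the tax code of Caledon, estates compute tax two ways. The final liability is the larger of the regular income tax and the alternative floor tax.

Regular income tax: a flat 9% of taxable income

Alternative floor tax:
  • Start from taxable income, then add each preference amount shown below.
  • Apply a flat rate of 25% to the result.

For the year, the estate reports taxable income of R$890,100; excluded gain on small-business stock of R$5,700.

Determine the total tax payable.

Regular income tax:
  R$890,100 × 9% = R$80,109

Alternative floor tax:
  Adjusted income: R$890,100 + R$5,700 = R$895,800
  R$895,800 × 25% = R$223,950

R$223,950 > R$80,109, so the alternative floor tax is the binding amount.

R$223,950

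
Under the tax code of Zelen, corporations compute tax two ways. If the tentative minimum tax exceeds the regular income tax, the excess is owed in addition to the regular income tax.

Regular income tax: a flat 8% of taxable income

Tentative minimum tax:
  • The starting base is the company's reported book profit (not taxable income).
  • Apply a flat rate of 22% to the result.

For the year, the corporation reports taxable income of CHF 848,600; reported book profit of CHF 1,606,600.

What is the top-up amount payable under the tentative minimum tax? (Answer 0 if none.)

Tentative minimum tax:
  Base (reported book profit): CHF 1,606,600
  CHF 1,606,600 × 22% = CHF 353,452

Regular income tax:
  CHF 848,600 × 8% = CHF 67,888

Excess of tentative minimum tax over regular income tax: CHF 353,452 − CHF 67,888 = CHF 285,564.

CHF 285,564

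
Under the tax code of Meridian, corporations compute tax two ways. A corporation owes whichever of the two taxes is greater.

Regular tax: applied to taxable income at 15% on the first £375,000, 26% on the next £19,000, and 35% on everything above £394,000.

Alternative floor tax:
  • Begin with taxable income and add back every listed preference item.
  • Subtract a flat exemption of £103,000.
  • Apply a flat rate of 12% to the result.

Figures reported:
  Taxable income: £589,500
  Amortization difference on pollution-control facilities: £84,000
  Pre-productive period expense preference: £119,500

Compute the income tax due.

£129,615

Regular tax:
  £375,000 × 15% = £56,250
  £19,000 × 26% = £4,940
  £195,500 × 35% = £68,425
  → £129,615

Alternative floor tax:
  Adjusted income: £589,500 + £84,000 + £119,500 = £793,000
  Less exemption £103,000 → base £690,000
  £690,000 × 12% = £82,800

£129,615 > £82,800, so the regular tax governs.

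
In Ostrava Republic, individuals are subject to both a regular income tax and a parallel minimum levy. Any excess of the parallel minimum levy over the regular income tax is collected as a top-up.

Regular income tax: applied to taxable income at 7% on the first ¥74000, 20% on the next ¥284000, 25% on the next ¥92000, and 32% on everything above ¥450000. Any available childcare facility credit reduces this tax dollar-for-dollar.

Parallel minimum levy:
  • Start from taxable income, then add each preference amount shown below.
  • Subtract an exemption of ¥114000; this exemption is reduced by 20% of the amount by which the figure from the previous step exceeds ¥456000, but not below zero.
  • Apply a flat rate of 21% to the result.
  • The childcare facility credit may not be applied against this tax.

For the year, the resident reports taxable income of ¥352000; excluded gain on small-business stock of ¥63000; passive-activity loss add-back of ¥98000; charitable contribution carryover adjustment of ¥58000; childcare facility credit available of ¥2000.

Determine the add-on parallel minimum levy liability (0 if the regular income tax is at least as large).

¥42020

Regular income tax:
  ¥74000 × 7% = ¥5180
  ¥278000 × 20% = ¥55600
  → ¥60780
  Less childcare facility credit ¥2000 → ¥58780

Parallel minimum levy:
  Adjusted income: ¥352000 + ¥63000 + ¥98000 + ¥58000 = ¥571000
  Exemption: ¥114000 − 20% × (¥571000 − ¥456000) = ¥114000 − ¥23000 = ¥91000
  Base: ¥571000 − ¥91000 = ¥480000
  ¥480000 × 21% = ¥100800

Excess of parallel minimum levy over regular income tax: ¥100800 − ¥58780 = ¥42020.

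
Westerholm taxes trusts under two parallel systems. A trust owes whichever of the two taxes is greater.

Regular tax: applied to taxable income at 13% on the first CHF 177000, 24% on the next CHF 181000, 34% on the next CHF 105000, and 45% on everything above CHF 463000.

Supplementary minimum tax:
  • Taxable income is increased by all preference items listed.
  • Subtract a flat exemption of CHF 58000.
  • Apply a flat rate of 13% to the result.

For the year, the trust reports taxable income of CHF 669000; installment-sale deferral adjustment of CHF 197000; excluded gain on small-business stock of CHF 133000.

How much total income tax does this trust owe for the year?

CHF 194850

Supplementary minimum tax:
  Adjusted income: CHF 669000 + CHF 197000 + CHF 133000 = CHF 999000
  Less exemption CHF 58000 → base CHF 941000
  CHF 941000 × 13% = CHF 122330

Regular tax:
  CHF 177000 × 13% = CHF 23010
  CHF 181000 × 24% = CHF 43440
  CHF 105000 × 34% = CHF 35700
  CHF 206000 × 45% = CHF 92700
  → CHF 194850

CHF 194850 > CHF 122330, so the regular tax governs.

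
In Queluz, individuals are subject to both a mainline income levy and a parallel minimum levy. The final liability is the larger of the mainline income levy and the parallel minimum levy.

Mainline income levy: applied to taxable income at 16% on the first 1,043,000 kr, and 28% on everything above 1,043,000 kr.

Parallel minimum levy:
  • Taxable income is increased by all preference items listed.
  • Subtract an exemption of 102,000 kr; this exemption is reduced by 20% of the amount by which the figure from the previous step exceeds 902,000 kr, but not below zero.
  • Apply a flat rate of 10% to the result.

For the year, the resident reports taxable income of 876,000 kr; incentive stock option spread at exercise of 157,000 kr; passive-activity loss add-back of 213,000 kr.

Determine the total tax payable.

140,160 kr

Parallel minimum levy:
  Adjusted income: 876,000 kr + 157,000 kr + 213,000 kr = 1,246,000 kr
  Exemption: 102,000 kr − 20% × (1,246,000 kr − 902,000 kr) = 102,000 kr − 68,800 kr = 33,200 kr
  Base: 1,246,000 kr − 33,200 kr = 1,212,800 kr
  1,212,800 kr × 10% = 121,280 kr

Mainline income levy:
  876,000 kr × 16% = 140,160 kr

140,160 kr > 121,280 kr, so the mainline income levy governs.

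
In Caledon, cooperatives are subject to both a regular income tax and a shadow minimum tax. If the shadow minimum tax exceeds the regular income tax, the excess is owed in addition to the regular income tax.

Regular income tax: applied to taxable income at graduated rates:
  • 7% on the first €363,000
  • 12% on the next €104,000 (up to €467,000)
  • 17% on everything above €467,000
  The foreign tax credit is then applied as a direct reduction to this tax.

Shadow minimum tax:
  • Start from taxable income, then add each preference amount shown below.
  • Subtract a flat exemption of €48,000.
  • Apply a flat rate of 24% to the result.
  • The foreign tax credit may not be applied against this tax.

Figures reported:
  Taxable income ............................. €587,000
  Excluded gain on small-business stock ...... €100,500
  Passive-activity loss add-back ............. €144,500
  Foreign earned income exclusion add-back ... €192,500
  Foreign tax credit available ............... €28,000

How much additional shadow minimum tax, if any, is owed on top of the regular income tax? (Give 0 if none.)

Shadow minimum tax:
  Adjusted income: €587,000 + €100,500 + €144,500 + €192,500 = €1,024,500
  Less exemption €48,000 → base €976,500
  €976,500 × 24% = €234,360

Regular income tax:
  €363,000 × 7% = €25,410
  €104,000 × 12% = €12,480
  €120,000 × 17% = €20,400
  → €58,290
  Less foreign tax credit €28,000 → €30,290

Excess of shadow minimum tax over regular income tax: €234,360 − €30,290 = €204,070.

€204,070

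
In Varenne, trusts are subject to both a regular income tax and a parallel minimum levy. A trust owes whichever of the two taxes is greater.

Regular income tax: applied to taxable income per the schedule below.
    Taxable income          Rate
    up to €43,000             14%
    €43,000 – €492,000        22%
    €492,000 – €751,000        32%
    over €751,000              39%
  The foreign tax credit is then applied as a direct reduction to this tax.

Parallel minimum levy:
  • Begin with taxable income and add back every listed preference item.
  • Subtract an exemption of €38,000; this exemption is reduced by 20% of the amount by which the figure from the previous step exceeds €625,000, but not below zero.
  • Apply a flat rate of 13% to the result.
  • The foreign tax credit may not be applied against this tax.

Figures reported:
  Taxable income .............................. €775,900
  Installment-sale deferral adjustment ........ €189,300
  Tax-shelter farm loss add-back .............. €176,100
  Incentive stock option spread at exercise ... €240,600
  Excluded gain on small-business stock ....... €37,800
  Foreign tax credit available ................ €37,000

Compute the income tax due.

Regular income tax:
  €43,000 × 14% = €6,020
  €449,000 × 22% = €98,780
  €259,000 × 32% = €82,880
  €24,900 × 39% = €9,711
  → €197,391
  Less foreign tax credit €37,000 → €160,391

Parallel minimum levy:
  Adjusted income: €775,900 + €189,300 + €176,100 + €240,600 + €37,800 = €1,419,700
  Exemption: 20% × (€1,419,700 − €625,000) = €158,940 ≥ €38,000, so the exemption is fully phased out
  Base: €1,419,700 − €0 = €1,419,700
  €1,419,700 × 13% = €184,561

€184,561 > €160,391, so the parallel minimum levy is the binding amount.

€184,561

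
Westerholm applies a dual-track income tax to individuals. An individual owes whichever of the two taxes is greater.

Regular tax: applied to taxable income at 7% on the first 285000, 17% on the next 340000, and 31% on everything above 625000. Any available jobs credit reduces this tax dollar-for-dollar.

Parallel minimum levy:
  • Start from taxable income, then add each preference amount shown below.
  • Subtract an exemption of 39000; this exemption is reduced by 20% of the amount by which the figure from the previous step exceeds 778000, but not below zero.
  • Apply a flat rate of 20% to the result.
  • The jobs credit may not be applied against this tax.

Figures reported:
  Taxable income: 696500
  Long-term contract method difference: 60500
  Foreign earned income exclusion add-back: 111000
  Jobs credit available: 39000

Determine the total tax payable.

169400

Parallel minimum levy:
  Adjusted income: 696500 + 60500 + 111000 = 868000
  Exemption: 39000 − 20% × (868000 − 778000) = 39000 − 18000 = 21000
  Base: 868000 − 21000 = 847000
  847000 × 20% = 169400

Regular tax:
  285000 × 7% = 19950
  340000 × 17% = 57800
  71500 × 31% = 22165
  → 99915
  Less jobs credit 39000 → 60915

169400 > 60915, so the parallel minimum levy is the binding amount.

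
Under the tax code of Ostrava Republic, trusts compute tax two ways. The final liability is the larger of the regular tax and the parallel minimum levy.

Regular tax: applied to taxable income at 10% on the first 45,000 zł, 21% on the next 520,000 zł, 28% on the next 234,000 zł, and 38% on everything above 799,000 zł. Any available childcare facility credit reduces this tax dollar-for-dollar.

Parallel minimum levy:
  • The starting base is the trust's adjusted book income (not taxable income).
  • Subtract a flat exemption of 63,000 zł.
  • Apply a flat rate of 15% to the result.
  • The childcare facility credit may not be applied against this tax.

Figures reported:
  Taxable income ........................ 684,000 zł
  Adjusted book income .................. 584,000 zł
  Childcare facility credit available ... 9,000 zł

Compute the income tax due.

Regular tax:
  45,000 zł × 10% = 4,500 zł
  520,000 zł × 21% = 109,200 zł
  119,000 zł × 28% = 33,320 zł
  → 147,020 zł
  Less childcare facility credit 9,000 zł → 138,020 zł

Parallel minimum levy:
  Base (adjusted book income): 584,000 zł
  Less exemption 63,000 zł → base 521,000 zł
  521,000 zł × 15% = 78,150 zł

138,020 zł > 78,150 zł, so the regular tax governs.

138,020 zł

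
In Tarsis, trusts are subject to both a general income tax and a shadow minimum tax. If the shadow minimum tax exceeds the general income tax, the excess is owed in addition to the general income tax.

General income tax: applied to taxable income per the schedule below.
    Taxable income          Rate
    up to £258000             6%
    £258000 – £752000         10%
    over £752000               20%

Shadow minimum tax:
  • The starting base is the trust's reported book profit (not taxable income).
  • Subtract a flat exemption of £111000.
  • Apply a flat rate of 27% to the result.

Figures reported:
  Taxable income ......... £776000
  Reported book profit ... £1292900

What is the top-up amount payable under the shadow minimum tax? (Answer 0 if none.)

General income tax:
  £258000 × 6% = £15480
  £494000 × 10% = £49400
  £24000 × 20% = £4800
  → £69680

Shadow minimum tax:
  Base (reported book profit): £1292900
  Less exemption £111000 → base £1181900
  £1181900 × 27% = £319113

Excess of shadow minimum tax over general income tax: £319113 − £69680 = £249433.

£249433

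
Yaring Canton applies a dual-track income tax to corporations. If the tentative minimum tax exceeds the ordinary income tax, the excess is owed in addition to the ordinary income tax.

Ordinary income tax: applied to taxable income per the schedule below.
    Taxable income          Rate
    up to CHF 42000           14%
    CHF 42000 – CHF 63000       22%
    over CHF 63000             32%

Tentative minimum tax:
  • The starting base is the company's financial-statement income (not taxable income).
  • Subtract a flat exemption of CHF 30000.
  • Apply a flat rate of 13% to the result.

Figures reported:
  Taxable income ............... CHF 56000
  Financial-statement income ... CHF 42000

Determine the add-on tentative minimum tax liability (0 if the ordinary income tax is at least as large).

Ordinary income tax:
  CHF 42000 × 14% = CHF 5880
  CHF 14000 × 22% = CHF 3080
  → CHF 8960

Tentative minimum tax:
  Base (financial-statement income): CHF 42000
  Less exemption CHF 30000 → base CHF 12000
  CHF 12000 × 13% = CHF 1560

CHF 1560 ≤ CHF 8960, so no add-on is due.

CHF 0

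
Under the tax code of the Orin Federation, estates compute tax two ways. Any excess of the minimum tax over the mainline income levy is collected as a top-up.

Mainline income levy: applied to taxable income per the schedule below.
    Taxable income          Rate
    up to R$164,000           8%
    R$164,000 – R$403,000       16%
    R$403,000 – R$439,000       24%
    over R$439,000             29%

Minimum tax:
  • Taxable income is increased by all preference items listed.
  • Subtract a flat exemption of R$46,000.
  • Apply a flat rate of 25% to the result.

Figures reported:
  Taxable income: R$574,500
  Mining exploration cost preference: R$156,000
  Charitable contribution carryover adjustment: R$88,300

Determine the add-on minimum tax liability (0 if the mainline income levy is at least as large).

Mainline income levy:
  R$164,000 × 8% = R$13,120
  R$239,000 × 16% = R$38,240
  R$36,000 × 24% = R$8,640
  R$135,500 × 29% = R$39,295
  → R$99,295

Minimum tax:
  Adjusted income: R$574,500 + R$156,000 + R$88,300 = R$818,800
  Less exemption R$46,000 → base R$772,800
  R$772,800 × 25% = R$193,200

Excess of minimum tax over mainline income levy: R$193,200 − R$99,295 = R$93,905.

R$93,905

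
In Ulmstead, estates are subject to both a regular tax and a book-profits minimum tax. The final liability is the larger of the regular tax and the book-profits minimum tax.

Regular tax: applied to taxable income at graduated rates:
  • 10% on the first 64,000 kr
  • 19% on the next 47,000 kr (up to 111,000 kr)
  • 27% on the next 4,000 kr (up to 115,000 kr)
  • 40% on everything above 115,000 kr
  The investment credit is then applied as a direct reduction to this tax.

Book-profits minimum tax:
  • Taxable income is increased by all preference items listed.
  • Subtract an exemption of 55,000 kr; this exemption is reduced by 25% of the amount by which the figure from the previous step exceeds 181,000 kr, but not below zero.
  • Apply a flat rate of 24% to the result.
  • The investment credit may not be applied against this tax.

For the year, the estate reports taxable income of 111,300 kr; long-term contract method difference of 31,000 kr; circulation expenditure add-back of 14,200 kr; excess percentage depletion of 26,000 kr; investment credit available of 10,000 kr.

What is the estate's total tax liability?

30,690 kr

Regular tax:
  64,000 kr × 10% = 6,400 kr
  47,000 kr × 19% = 8,930 kr
  300 kr × 27% = 81 kr
  → 15,411 kr
  Less investment credit 10,000 kr → 5,411 kr

Book-profits minimum tax:
  Adjusted income: 111,300 kr + 31,000 kr + 14,200 kr + 26,000 kr = 182,500 kr
  Exemption: 55,000 kr − 25% × (182,500 kr − 181,000 kr) = 55,000 kr − 375 kr = 54,625 kr
  Base: 182,500 kr − 54,625 kr = 127,875 kr
  127,875 kr × 24% = 30,690 kr

30,690 kr > 5,411 kr, so the book-profits minimum tax is the binding amount.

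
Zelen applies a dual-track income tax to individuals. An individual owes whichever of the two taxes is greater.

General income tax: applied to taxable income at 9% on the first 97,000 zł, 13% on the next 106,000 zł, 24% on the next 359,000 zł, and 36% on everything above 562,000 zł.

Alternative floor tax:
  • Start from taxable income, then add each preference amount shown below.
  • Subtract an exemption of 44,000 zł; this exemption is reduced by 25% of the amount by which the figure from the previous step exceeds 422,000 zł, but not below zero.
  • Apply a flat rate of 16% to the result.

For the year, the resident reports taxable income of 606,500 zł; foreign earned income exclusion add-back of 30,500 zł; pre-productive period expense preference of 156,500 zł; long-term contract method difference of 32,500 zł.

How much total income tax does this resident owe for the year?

Alternative floor tax:
  Adjusted income: 606,500 zł + 30,500 zł + 156,500 zł + 32,500 zł = 826,000 zł
  Exemption: 25% × (826,000 zł − 422,000 zł) = 101,000 zł ≥ 44,000 zł, so the exemption is fully phased out
  Base: 826,000 zł − 0 zł = 826,000 zł
  826,000 zł × 16% = 132,160 zł

General income tax:
  97,000 zł × 9% = 8,730 zł
  106,000 zł × 13% = 13,780 zł
  359,000 zł × 24% = 86,160 zł
  44,500 zł × 36% = 16,020 zł
  → 124,690 zł

132,160 zł > 124,690 zł, so the alternative floor tax is the binding amount.

132,160 zł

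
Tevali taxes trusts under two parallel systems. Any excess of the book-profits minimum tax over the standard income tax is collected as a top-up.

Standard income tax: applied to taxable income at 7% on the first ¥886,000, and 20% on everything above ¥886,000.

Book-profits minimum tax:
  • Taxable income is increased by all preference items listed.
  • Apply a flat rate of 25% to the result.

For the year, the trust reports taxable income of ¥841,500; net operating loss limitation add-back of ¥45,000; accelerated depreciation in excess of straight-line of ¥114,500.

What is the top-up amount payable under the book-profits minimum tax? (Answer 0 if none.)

Book-profits minimum tax:
  Adjusted income: ¥841,500 + ¥45,000 + ¥114,500 = ¥1,001,000
  ¥1,001,000 × 25% = ¥250,250

Standard income tax:
  ¥841,500 × 7% = ¥58,905

Excess of book-profits minimum tax over standard income tax: ¥250,250 − ¥58,905 = ¥191,345.

¥191,345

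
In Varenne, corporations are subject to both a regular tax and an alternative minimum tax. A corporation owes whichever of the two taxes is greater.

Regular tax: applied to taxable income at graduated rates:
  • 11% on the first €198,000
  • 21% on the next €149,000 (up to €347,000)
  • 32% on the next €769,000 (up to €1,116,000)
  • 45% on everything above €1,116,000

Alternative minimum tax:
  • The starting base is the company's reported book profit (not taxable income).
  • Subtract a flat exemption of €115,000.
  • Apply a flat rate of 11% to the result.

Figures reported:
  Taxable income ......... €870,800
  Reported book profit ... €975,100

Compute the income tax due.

Alternative minimum tax:
  Base (reported book profit): €975,100
  Less exemption €115,000 → base €860,100
  €860,100 × 11% = €94,611

Regular tax:
  €198,000 × 11% = €21,780
  €149,000 × 21% = €31,290
  €523,800 × 32% = €167,616
  → €220,686

€220,686 > €94,611, so the regular tax governs.

€220,686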